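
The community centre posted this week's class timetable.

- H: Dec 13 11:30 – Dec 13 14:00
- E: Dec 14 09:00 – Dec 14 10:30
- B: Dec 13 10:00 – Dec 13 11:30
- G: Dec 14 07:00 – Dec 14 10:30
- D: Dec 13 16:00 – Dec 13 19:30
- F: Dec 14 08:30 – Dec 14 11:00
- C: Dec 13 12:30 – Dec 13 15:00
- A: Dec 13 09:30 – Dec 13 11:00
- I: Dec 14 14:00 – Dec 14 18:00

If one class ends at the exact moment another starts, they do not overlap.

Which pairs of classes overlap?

A & B, C & H, E & F, E & G, F & G

Sorted by start: A, B, H, C, D, G, F, E, I.
B starts before A ends → A and B overlap.
H starts after A ends; A is clear from here.
H starts exactly when B ends (back-to-back, no overlap); B is clear from here.
C starts before H ends → H and C overlap.
D starts after H ends; H is clear from here.
D starts after C ends; C is clear from here.
G starts after D ends; D is clear from here.
F starts before G ends → G and F overlap.
E starts before G ends → G and E overlap.
I starts after G ends.
E starts before F ends → F and E overlap.
I starts after F ends.
I starts after E ends.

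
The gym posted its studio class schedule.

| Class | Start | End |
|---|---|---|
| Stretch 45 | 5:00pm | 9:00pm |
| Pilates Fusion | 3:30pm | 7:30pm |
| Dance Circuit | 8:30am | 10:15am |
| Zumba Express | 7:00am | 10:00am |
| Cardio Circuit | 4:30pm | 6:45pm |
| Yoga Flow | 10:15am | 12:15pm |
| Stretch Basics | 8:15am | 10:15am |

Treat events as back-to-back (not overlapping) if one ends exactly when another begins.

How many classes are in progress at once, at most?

3

Walk through starts and ends in time order (an end at T is processed before a start at T):
7:00am start Zumba Express → 1
8:15am start Stretch Basics → 2
8:30am start Dance Circuit → 3
10:00am end Zumba Express → 2
10:15am end Dance Circuit → 1
10:15am end Stretch Basics → 0
10:15am start Yoga Flow → 1
12:15pm end Yoga Flow → 0
3:30pm start Pilates Fusion → 1
4:30pm start Cardio Circuit → 2
5:00pm start Stretch 45 → 3
6:45pm end Cardio Circuit → 2
7:30pm end Pilates Fusion → 1
9:00pm end Stretch 45 → 0
Peak is 3, at 8:30am (Dance Circuit, Stretch Basics, Zumba Express).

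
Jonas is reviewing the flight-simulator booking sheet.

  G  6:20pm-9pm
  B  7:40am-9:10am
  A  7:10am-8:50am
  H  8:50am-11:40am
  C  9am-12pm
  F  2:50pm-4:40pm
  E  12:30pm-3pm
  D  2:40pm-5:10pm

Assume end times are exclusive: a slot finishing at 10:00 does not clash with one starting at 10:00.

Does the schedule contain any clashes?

Sorted by start: A, B, H, C, E, D, F, G.
B starts before A ends → A and B overlap.
That's a conflict, so the schedule is not conflict-free.

Yes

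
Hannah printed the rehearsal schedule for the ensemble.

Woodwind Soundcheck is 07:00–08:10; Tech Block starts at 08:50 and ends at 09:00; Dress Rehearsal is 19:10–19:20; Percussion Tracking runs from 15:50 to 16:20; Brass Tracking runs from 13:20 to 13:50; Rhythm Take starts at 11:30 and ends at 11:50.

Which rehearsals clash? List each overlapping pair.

none

Sorted by start: Woodwind Soundcheck, Tech Block, Rhythm Take, Brass Tracking, Percussion Tracking, Dress Rehearsal.
Tech Block starts after Woodwind Soundcheck ends — done with Woodwind Soundcheck.
Rhythm Take starts after Tech Block ends — done with Tech Block.
Brass Tracking starts after Rhythm Take ends — done with Rhythm Take.
Percussion Tracking starts after Brass Tracking ends — done with Brass Tracking.
Dress Rehearsal starts after Percussion Tracking ends.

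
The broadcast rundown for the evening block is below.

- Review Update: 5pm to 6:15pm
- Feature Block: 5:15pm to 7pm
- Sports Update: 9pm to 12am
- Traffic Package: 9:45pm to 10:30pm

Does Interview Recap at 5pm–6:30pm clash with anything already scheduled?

Review Update: starts 5pm before Interview Recap ends 6:30pm, and ends 6:15pm after Interview Recap starts 5pm → overlap.
Feature Block: starts 5:15pm before Interview Recap ends 6:30pm, and ends 7pm after Interview Recap starts 5pm → overlap.
Sports Update: starts 9pm at or after Interview Recap ends 6:30pm → clear.
Traffic Package: starts 9:45pm at or after Interview Recap ends 6:30pm → clear.
Interview Recap overlaps Feature Block, Review Update.

Yes — it overlaps Feature Block, Review Update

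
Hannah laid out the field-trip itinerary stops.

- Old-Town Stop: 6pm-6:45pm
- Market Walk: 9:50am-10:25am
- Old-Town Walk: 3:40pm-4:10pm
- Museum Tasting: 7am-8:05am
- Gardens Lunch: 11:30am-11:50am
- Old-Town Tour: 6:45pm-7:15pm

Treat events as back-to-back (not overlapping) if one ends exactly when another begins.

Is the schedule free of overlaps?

Sorted by start: Museum Tasting, Market Walk, Gardens Lunch, Old-Town Walk, Old-Town Stop, Old-Town Tour.
Market Walk starts after Museum Tasting ends — done with Museum Tasting.
Gardens Lunch starts after Market Walk ends — done with Market Walk.
Old-Town Walk starts after Gardens Lunch ends — done with Gardens Lunch.
Old-Town Stop starts after Old-Town Walk ends — done with Old-Town Walk.
Old-Town Tour starts exactly when Old-Town Stop ends (back-to-back, no overlap).
Every pair is clear; the schedule has no overlaps.

Yes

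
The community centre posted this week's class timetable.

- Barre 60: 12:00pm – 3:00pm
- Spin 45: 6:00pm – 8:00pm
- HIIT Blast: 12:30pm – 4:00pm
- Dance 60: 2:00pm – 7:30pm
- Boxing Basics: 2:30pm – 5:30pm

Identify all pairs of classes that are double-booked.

Barre 60 & Boxing Basics, Barre 60 & Dance 60, Barre 60 & HIIT Blast, Boxing Basics & Dance 60, Boxing Basics & HIIT Blast, Dance 60 & HIIT Blast, Dance 60 & Spin 45

Sorted by start: Barre 60, HIIT Blast, Dance 60, Boxing Basics, Spin 45.
HIIT Blast starts before Barre 60 ends → Barre 60 and HIIT Blast overlap.
Dance 60 starts before Barre 60 ends → Barre 60 and Dance 60 overlap.
Boxing Basics starts before Barre 60 ends → Barre 60 and Boxing Basics overlap.
Spin 45 starts after Barre 60 ends.
Dance 60 starts before HIIT Blast ends → HIIT Blast and Dance 60 overlap.
Boxing Basics starts before HIIT Blast ends → HIIT Blast and Boxing Basics overlap.
Spin 45 starts after HIIT Blast ends.
Boxing Basics starts before Dance 60 ends → Dance 60 and Boxing Basics overlap.
Spin 45 starts before Dance 60 ends → Dance 60 and Spin 45 overlap.
Spin 45 starts after Boxing Basics ends.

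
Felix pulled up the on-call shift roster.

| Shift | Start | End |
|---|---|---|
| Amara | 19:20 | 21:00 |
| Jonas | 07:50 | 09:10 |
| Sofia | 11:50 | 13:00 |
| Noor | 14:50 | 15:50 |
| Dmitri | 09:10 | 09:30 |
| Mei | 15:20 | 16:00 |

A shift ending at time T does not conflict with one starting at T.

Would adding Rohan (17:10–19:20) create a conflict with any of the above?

Jonas: ends 09:10 at or before Rohan starts 17:10 → clear.
Dmitri: ends 09:30 at or before Rohan starts 17:10 → clear.
Sofia: ends 13:00 at or before Rohan starts 17:10 → clear.
Noor: ends 15:50 at or before Rohan starts 17:10 → clear.
Mei: ends 16:00 at or before Rohan starts 17:10 → clear.
Amara: starts 19:20 at or after Rohan ends 19:20 → clear.

No — it doesn't clash with anything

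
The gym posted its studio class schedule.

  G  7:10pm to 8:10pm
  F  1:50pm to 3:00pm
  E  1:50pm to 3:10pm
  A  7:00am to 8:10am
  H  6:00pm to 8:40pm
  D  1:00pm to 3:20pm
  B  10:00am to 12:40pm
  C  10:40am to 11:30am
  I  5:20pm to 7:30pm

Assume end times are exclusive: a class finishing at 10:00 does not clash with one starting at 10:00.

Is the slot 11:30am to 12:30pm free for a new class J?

A: ends 8:10am at or before J starts 11:30am → clear.
B: starts 10:00am before J ends 12:30pm, and ends 12:40pm after J starts 11:30am → overlap.
C: ends 11:30am at or before J starts 11:30am → clear.
D: starts 1:00pm at or after J ends 12:30pm → clear.
E: starts 1:50pm at or after J ends 12:30pm → clear.
F: starts 1:50pm at or after J ends 12:30pm → clear.
I: starts 5:20pm at or after J ends 12:30pm → clear.
H: starts 6:00pm at or after J ends 12:30pm → clear.
G: starts 7:10pm at or after J ends 12:30pm → clear.
J overlaps B.

No — it overlaps B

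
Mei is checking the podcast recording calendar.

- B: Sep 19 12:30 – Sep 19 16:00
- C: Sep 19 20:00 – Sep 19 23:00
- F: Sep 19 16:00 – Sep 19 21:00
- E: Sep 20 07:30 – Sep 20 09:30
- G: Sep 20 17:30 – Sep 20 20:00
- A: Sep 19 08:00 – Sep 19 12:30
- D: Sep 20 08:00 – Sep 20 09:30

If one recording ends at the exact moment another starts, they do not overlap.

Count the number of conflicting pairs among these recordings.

Sorted by start: A, B, F, C, E, D, G.
B starts exactly when A ends (back-to-back, no overlap) — done with A.
F starts exactly when B ends (back-to-back, no overlap) — done with B.
C starts before F ends → F and C overlap.
E starts after F ends — done with F.
E starts after C ends — done with C.
D starts before E ends → E and D overlap.
G starts after E ends.
G starts after D ends.
Overlapping pairs: C & F, D & E — 2 in total.

2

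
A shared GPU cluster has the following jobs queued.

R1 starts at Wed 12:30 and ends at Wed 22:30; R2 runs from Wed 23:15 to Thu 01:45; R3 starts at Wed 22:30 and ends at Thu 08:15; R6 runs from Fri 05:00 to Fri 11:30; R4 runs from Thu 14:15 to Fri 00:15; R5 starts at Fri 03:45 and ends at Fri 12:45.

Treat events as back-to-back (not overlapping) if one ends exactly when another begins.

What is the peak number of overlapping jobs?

Walk through starts and ends in time order (an end at T is processed before a start at T):
Wed 12:30 start R1 → 1
Wed 22:30 end R1 → 0
Wed 22:30 start R3 → 1
Wed 23:15 start R2 → 2
Thu 01:45 end R2 → 1
Thu 08:15 end R3 → 0
Thu 14:15 start R4 → 1
Fri 00:15 end R4 → 0
Fri 03:45 start R5 → 1
Fri 05:00 start R6 → 2
Fri 11:30 end R6 → 1
Fri 12:45 end R5 → 0
Peak is 2, at Wed 23:15 (R2, R3).

2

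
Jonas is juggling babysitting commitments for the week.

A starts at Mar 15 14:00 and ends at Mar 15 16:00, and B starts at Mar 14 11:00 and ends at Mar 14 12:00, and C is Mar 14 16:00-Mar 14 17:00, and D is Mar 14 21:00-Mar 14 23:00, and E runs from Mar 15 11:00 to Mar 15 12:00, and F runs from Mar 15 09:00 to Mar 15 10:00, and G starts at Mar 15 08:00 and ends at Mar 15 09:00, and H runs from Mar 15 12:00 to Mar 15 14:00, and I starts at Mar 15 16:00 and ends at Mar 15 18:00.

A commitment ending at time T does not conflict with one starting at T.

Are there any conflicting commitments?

Sorted by start: B, C, D, G, F, E, H, A, I.
C starts after B ends, so B has no further overlaps.
D starts after C ends, so C has no further overlaps.
G starts after D ends, so D has no further overlaps.
F starts exactly when G ends (back-to-back, no overlap), so G has no further overlaps.
E starts after F ends, so F has no further overlaps.
H starts exactly when E ends (back-to-back, no overlap), so E has no further overlaps.
A starts exactly when H ends (back-to-back, no overlap), so H has no further overlaps.
I starts exactly when A ends (back-to-back, no overlap).
Every pair is clear; the schedule has no overlaps.

No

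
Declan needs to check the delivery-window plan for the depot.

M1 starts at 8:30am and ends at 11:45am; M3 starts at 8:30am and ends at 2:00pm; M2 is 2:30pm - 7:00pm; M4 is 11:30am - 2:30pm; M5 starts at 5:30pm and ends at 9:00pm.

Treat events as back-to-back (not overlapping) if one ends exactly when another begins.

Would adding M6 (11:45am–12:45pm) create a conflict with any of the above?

Yes — it overlaps M3, M4

M1: ends 11:45am at or before M6 starts 11:45am → clear.
M3: starts 8:30am before M6 ends 12:45pm, and ends 2:00pm after M6 starts 11:45am → overlap.
M4: starts 11:30am before M6 ends 12:45pm, and ends 2:30pm after M6 starts 11:45am → overlap.
M2: starts 2:30pm at or after M6 ends 12:45pm → clear.
M5: starts 5:30pm at or after M6 ends 12:45pm → clear.
M6 overlaps M3, M4.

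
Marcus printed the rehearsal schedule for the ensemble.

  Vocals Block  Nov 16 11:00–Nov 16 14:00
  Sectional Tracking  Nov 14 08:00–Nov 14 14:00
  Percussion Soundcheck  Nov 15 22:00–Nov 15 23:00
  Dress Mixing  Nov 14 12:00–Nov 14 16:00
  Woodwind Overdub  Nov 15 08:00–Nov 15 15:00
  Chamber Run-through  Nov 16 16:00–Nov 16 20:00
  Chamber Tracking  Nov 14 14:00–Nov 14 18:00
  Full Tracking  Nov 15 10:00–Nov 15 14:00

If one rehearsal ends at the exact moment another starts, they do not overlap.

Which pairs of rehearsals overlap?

Chamber Tracking & Dress Mixing, Dress Mixing & Sectional Tracking, Full Tracking & Woodwind Overdub

Sorted by start: Sectional Tracking, Dress Mixing, Chamber Tracking, Woodwind Overdub, Full Tracking, Percussion Soundcheck, Vocals Block, Chamber Run-through.
Dress Mixing starts before Sectional Tracking ends → Sectional Tracking and Dress Mixing overlap.
Chamber Tracking starts exactly when Sectional Tracking ends (back-to-back, no overlap) — done with Sectional Tracking.
Chamber Tracking starts before Dress Mixing ends → Dress Mixing and Chamber Tracking overlap.
Woodwind Overdub starts after Dress Mixing ends — done with Dress Mixing.
Woodwind Overdub starts after Chamber Tracking ends — done with Chamber Tracking.
Full Tracking starts before Woodwind Overdub ends → Woodwind Overdub and Full Tracking overlap.
Percussion Soundcheck starts after Woodwind Overdub ends — done with Woodwind Overdub.
Percussion Soundcheck starts after Full Tracking ends — done with Full Tracking.
Vocals Block starts after Percussion Soundcheck ends — done with Percussion Soundcheck.
Chamber Run-through starts after Vocals Block ends.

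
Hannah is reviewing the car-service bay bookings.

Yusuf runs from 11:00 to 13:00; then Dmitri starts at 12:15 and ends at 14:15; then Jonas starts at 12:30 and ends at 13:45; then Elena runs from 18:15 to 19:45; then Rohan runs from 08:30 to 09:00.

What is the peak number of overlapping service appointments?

Sweep the timeline, counting +1 at each start and −1 at each end (ends before starts at a tie):
08:30 start Rohan → 1
09:00 end Rohan → 0
11:00 start Yusuf → 1
12:15 start Dmitri → 2
12:30 start Jonas → 3
13:00 end Yusuf → 2
13:45 end Jonas → 1
14:15 end Dmitri → 0
18:15 start Elena → 1
19:45 end Elena → 0
Peak is 3, at 12:30 (Dmitri, Jonas, Yusuf).

3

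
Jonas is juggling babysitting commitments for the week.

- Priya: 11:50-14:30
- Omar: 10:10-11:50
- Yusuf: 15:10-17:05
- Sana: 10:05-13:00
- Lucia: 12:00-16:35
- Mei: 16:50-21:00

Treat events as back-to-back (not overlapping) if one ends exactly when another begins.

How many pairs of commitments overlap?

Sorted by start: Sana, Omar, Priya, Lucia, Yusuf, Mei.
Omar starts before Sana ends → Sana and Omar overlap.
Priya starts before Sana ends → Sana and Priya overlap.
Lucia starts before Sana ends → Sana and Lucia overlap.
Yusuf starts after Sana ends — done with Sana.
Priya starts exactly when Omar ends (back-to-back, no overlap) — done with Omar.
Lucia starts before Priya ends → Priya and Lucia overlap.
Yusuf starts after Priya ends — done with Priya.
Yusuf starts before Lucia ends → Lucia and Yusuf overlap.
Mei starts after Lucia ends.
Mei starts before Yusuf ends → Yusuf and Mei overlap.
Overlapping pairs: Lucia & Priya, Lucia & Sana, Lucia & Yusuf, Mei & Yusuf, Omar & Sana, Priya & Sana — 6 in total.

6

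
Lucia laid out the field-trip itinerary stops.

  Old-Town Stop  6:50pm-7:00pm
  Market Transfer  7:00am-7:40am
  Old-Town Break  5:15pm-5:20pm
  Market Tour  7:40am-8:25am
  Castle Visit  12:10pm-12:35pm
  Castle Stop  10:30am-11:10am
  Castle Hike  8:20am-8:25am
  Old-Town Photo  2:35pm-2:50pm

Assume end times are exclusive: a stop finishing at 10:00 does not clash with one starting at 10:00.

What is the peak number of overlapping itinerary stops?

2

Walk through starts and ends in time order (an end at T is processed before a start at T):
7:00am start Market Transfer → 1
7:40am end Market Transfer → 0
7:40am start Market Tour → 1
8:20am start Castle Hike → 2
8:25am end Castle Hike → 1
8:25am end Market Tour → 0
10:30am start Castle Stop → 1
11:10am end Castle Stop → 0
12:10pm start Castle Visit → 1
12:35pm end Castle Visit → 0
2:35pm start Old-Town Photo → 1
2:50pm end Old-Town Photo → 0
5:15pm start Old-Town Break → 1
5:20pm end Old-Town Break → 0
6:50pm start Old-Town Stop → 1
7:00pm end Old-Town Stop → 0
Peak is 2, at 8:20am (Castle Hike, Market Tour).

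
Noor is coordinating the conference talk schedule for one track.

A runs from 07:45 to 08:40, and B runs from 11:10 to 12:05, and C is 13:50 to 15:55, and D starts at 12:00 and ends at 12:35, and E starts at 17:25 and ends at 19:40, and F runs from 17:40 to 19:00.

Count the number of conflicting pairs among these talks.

Sorted by start: A, B, D, C, E, F.
B starts after A ends; A is clear from here.
D starts before B ends → B and D overlap.
C starts after B ends; B is clear from here.
C starts after D ends; D is clear from here.
E starts after C ends; C is clear from here.
F starts before E ends → E and F overlap.
Overlapping pairs: B & D, E & F — 2 in total.

2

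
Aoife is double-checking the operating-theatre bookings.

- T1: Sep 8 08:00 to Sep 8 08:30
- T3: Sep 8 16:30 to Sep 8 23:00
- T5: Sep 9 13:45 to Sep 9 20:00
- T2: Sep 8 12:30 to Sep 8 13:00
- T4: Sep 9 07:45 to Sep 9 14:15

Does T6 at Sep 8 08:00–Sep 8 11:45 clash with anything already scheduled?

T1: starts Sep 8 08:00 before T6 ends Sep 8 11:45, and ends Sep 8 08:30 after T6 starts Sep 8 08:00 → overlap.
T2: starts Sep 8 12:30 at or after T6 ends Sep 8 11:45 → clear.
T3: starts Sep 8 16:30 at or after T6 ends Sep 8 11:45 → clear.
T4: starts Sep 9 07:45 at or after T6 ends Sep 8 11:45 → clear.
T5: starts Sep 9 13:45 at or after T6 ends Sep 8 11:45 → clear.
T6 overlaps T1.

Yes — it overlaps T1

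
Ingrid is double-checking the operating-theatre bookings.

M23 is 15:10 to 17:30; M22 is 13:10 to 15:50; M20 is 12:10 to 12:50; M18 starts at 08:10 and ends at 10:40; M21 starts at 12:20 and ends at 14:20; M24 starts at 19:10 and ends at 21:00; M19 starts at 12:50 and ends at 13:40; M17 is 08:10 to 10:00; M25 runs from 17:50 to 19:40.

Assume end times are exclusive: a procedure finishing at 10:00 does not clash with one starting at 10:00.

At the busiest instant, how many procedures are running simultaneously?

3

Sort all start/end points and keep a running count:
08:10 start M17 → 1
08:10 start M18 → 2
10:00 end M17 → 1
10:40 end M18 → 0
12:10 start M20 → 1
12:20 start M21 → 2
12:50 end M20 → 1
12:50 start M19 → 2
13:10 start M22 → 3
13:40 end M19 → 2
14:20 end M21 → 1
15:10 start M23 → 2
15:50 end M22 → 1
17:30 end M23 → 0
17:50 start M25 → 1
19:10 start M24 → 2
19:40 end M25 → 1
21:00 end M24 → 0
Peak is 3, at 13:10 (M19, M21, M22).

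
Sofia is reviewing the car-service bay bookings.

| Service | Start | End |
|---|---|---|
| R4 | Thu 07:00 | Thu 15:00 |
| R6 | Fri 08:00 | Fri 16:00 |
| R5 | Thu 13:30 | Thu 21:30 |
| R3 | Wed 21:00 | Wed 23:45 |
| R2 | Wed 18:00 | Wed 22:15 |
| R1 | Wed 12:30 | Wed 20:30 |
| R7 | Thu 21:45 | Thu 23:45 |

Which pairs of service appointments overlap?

Sorted by start: R1, R2, R3, R4, R5, R7, R6.
R2 starts before R1 ends → R1 and R2 overlap.
R3 starts after R1 ends, so R1 has no further overlaps.
R3 starts before R2 ends → R2 and R3 overlap.
R4 starts after R2 ends, so R2 has no further overlaps.
R4 starts after R3 ends, so R3 has no further overlaps.
R5 starts before R4 ends → R4 and R5 overlap.
R7 starts after R4 ends, so R4 has no further overlaps.
R7 starts after R5 ends, so R5 has no further overlaps.
R6 starts after R7 ends.

R1 & R2, R2 & R3, R4 & R5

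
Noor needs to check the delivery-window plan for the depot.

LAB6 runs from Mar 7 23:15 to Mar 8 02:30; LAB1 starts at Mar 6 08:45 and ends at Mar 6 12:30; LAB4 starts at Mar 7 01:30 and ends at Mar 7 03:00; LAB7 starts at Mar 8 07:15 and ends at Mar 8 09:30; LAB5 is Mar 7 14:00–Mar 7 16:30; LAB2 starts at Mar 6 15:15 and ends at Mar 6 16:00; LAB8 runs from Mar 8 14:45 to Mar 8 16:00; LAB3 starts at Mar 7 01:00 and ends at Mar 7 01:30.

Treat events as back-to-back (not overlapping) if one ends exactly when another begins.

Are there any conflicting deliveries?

No

Sorted by start: LAB1, LAB2, LAB3, LAB4, LAB5, LAB6, LAB7, LAB8.
LAB2 starts after LAB1 ends; LAB1 is clear from here.
LAB3 starts after LAB2 ends; LAB2 is clear from here.
LAB4 starts exactly when LAB3 ends (back-to-back, no overlap); LAB3 is clear from here.
LAB5 starts after LAB4 ends; LAB4 is clear from here.
LAB6 starts after LAB5 ends; LAB5 is clear from here.
LAB7 starts after LAB6 ends; LAB6 is clear from here.
LAB8 starts after LAB7 ends.
Every pair is clear; the schedule has no overlaps.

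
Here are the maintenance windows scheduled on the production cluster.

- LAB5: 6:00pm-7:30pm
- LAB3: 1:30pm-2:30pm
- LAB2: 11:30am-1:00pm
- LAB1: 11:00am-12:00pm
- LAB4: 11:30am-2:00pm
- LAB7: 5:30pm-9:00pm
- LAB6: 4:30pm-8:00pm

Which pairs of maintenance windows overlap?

LAB1 & LAB2, LAB1 & LAB4, LAB2 & LAB4, LAB3 & LAB4, LAB5 & LAB6, LAB5 & LAB7, LAB6 & LAB7

Check each pair: they overlap iff neither finishes before the other starts.
Sorted by start: LAB1, LAB2, LAB4, LAB3, LAB6, LAB7, LAB5.
LAB2 starts before LAB1 ends → LAB1 and LAB2 overlap.
LAB4 starts before LAB1 ends → LAB1 and LAB4 overlap.
LAB3 starts after LAB1 ends, so LAB1 has no further overlaps.
LAB4 starts before LAB2 ends → LAB2 and LAB4 overlap.
LAB3 starts after LAB2 ends, so LAB2 has no further overlaps.
LAB3 starts before LAB4 ends → LAB4 and LAB3 overlap.
LAB6 starts after LAB4 ends, so LAB4 has no further overlaps.
LAB6 starts after LAB3 ends, so LAB3 has no further overlaps.
LAB7 starts before LAB6 ends → LAB6 and LAB7 overlap.
LAB5 starts before LAB6 ends → LAB6 and LAB5 overlap.
LAB5 starts before LAB7 ends → LAB7 and LAB5 overlap.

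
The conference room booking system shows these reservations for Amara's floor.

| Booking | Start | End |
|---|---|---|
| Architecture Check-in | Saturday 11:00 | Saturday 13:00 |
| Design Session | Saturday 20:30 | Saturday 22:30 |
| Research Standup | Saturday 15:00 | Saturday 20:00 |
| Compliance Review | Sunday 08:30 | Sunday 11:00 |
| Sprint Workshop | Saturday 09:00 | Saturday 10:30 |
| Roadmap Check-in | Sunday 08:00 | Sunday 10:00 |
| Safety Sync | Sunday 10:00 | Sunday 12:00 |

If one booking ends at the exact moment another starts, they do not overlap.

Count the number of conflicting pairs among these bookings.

2

Check each pair: they overlap iff neither finishes before the other starts.
Sorted by start: Sprint Workshop, Architecture Check-in, Research Standup, Design Session, Roadmap Check-in, Compliance Review, Safety Sync.
Architecture Check-in starts after Sprint Workshop ends — done with Sprint Workshop.
Research Standup starts after Architecture Check-in ends — done with Architecture Check-in.
Design Session starts after Research Standup ends — done with Research Standup.
Roadmap Check-in starts after Design Session ends — done with Design Session.
Compliance Review starts before Roadmap Check-in ends → Roadmap Check-in and Compliance Review overlap.
Safety Sync starts exactly when Roadmap Check-in ends (back-to-back, no overlap).
Safety Sync starts before Compliance Review ends → Compliance Review and Safety Sync overlap.
Overlapping pairs: Compliance Review & Roadmap Check-in, Compliance Review & Safety Sync — 2 in total.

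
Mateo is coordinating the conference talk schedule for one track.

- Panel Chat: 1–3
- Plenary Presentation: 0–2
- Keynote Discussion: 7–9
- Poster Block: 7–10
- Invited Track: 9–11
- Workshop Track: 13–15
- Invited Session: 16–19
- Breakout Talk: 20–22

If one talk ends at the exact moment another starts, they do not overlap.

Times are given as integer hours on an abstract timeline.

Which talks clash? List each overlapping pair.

Check each pair: they overlap iff neither finishes before the other starts.
Sorted by start: Plenary Presentation, Panel Chat, Keynote Discussion, Poster Block, Invited Track, Workshop Track, Invited Session, Breakout Talk.
Panel Chat starts before Plenary Presentation ends → Plenary Presentation and Panel Chat overlap.
Keynote Discussion starts after Plenary Presentation ends; Plenary Presentation is clear from here.
Keynote Discussion starts after Panel Chat ends; Panel Chat is clear from here.
Poster Block starts before Keynote Discussion ends → Keynote Discussion and Poster Block overlap.
Invited Track starts exactly when Keynote Discussion ends (back-to-back, no overlap); Keynote Discussion is clear from here.
Invited Track starts before Poster Block ends → Poster Block and Invited Track overlap.
Workshop Track starts after Poster Block ends; Poster Block is clear from here.
Workshop Track starts after Invited Track ends; Invited Track is clear from here.
Invited Session starts after Workshop Track ends; Workshop Track is clear from here.
Breakout Talk starts after Invited Session ends.

Invited Track & Poster Block, Keynote Discussion & Poster Block, Panel Chat & Plenary Presentation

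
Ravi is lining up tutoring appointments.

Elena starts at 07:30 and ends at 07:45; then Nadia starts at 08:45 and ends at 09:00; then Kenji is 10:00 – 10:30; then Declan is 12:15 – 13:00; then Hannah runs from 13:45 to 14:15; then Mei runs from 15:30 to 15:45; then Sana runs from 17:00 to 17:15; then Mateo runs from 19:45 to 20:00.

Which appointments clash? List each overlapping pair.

none

Sorted by start: Elena, Nadia, Kenji, Declan, Hannah, Mei, Sana, Mateo.
Nadia starts after Elena ends, so nothing later overlaps Elena either.
Kenji starts after Nadia ends, so nothing later overlaps Nadia either.
Declan starts after Kenji ends, so nothing later overlaps Kenji either.
Hannah starts after Declan ends, so nothing later overlaps Declan either.
Mei starts after Hannah ends, so nothing later overlaps Hannah either.
Sana starts after Mei ends, so nothing later overlaps Mei either.
Mateo starts after Sana ends.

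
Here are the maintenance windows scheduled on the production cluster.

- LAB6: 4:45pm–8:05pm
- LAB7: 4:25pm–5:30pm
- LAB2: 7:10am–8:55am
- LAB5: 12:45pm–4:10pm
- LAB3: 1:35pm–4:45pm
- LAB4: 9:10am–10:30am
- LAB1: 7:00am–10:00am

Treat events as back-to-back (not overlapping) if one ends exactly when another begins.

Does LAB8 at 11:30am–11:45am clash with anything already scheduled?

LAB1: ends 10:00am at or before LAB8 starts 11:30am → clear.
LAB2: ends 8:55am at or before LAB8 starts 11:30am → clear.
LAB4: ends 10:30am at or before LAB8 starts 11:30am → clear.
LAB5: starts 12:45pm at or after LAB8 ends 11:45am → clear.
LAB3: starts 1:35pm at or after LAB8 ends 11:45am → clear.
LAB7: starts 4:25pm at or after LAB8 ends 11:45am → clear.
LAB6: starts 4:45pm at or after LAB8 ends 11:45am → clear.

No — it doesn't clash with anything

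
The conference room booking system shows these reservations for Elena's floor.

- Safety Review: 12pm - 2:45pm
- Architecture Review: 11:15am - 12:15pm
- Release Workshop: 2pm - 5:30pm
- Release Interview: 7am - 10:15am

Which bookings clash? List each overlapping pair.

Architecture Review & Safety Review, Release Workshop & Safety Review

Two intervals overlap when each starts before the other ends.
Sorted by start: Release Interview, Architecture Review, Safety Review, Release Workshop.
Architecture Review starts after Release Interview ends — done with Release Interview.
Safety Review starts before Architecture Review ends → Architecture Review and Safety Review overlap.
Release Workshop starts after Architecture Review ends.
Release Workshop starts before Safety Review ends → Safety Review and Release Workshop overlap.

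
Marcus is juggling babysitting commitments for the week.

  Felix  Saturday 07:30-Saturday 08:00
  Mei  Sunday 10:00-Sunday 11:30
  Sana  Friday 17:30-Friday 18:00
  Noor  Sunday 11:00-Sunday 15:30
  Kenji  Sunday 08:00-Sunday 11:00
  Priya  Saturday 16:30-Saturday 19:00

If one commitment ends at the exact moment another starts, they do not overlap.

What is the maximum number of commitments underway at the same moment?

Walk through starts and ends in time order (an end at T is processed before a start at T):
Friday 17:30 start Sana → 1
Friday 18:00 end Sana → 0
Saturday 07:30 start Felix → 1
Saturday 08:00 end Felix → 0
Saturday 16:30 start Priya → 1
Saturday 19:00 end Priya → 0
Sunday 08:00 start Kenji → 1
Sunday 10:00 start Mei → 2
Sunday 11:00 end Kenji → 1
Sunday 11:00 start Noor → 2
Sunday 11:30 end Mei → 1
Sunday 15:30 end Noor → 0
Peak is 2, at Sunday 10:00 (Kenji, Mei).

2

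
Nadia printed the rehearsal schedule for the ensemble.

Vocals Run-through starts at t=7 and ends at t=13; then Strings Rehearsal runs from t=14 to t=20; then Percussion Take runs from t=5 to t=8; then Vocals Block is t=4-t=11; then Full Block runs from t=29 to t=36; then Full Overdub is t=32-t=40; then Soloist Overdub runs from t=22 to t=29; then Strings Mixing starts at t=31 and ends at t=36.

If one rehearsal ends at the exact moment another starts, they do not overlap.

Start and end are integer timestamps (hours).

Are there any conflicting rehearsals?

Yes

Sorted by start: Vocals Block, Percussion Take, Vocals Run-through, Strings Rehearsal, Soloist Overdub, Full Block, Strings Mixing, Full Overdub.
Percussion Take starts before Vocals Block ends → Vocals Block and Percussion Take overlap.
That's a conflict, so the schedule is not conflict-free.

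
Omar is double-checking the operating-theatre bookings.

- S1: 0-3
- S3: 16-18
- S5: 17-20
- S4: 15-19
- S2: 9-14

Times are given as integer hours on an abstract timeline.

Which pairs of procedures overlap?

S3 & S4, S3 & S5, S4 & S5

Sorted by start: S1, S2, S4, S3, S5.
S2 starts after S1 ends — done with S1.
S4 starts after S2 ends — done with S2.
S3 starts before S4 ends → S4 and S3 overlap.
S5 starts before S4 ends → S4 and S5 overlap.
S5 starts before S3 ends → S3 and S5 overlap.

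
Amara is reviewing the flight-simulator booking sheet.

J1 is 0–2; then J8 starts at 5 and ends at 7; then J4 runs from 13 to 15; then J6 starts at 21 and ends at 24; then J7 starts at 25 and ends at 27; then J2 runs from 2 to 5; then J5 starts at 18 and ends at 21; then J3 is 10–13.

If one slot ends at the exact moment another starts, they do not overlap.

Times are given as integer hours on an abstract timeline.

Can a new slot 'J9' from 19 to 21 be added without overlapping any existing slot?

No — it overlaps J5

J1: ends 2 at or before J9 starts 19 → clear.
J2: ends 5 at or before J9 starts 19 → clear.
J8: ends 7 at or before J9 starts 19 → clear.
J3: ends 13 at or before J9 starts 19 → clear.
J4: ends 15 at or before J9 starts 19 → clear.
J5: starts 18 before J9 ends 21, and ends 21 after J9 starts 19 → overlap.
J6: starts 21 at or after J9 ends 21 → clear.
J7: starts 25 at or after J9 ends 21 → clear.
J9 overlaps J5.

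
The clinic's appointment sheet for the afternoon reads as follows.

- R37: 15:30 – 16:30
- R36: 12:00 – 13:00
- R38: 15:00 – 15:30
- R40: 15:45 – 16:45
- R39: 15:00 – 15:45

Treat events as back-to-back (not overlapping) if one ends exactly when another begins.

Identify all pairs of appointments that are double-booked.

R37 & R39, R37 & R40, R38 & R39

Sorted by start: R36, R38, R39, R37, R40.
R38 starts after R36 ends, so R36 has no further overlaps.
R39 starts before R38 ends → R38 and R39 overlap.
R37 starts exactly when R38 ends (back-to-back, no overlap), so R38 has no further overlaps.
R37 starts before R39 ends → R39 and R37 overlap.
R40 starts exactly when R39 ends (back-to-back, no overlap).
R40 starts before R37 ends → R37 and R40 overlap.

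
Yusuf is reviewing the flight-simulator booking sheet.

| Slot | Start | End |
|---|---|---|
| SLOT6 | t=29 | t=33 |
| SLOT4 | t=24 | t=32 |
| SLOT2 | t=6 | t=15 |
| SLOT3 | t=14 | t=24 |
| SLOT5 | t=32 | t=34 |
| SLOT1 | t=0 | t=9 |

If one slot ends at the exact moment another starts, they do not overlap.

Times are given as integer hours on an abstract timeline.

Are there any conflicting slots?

Yes

Sorted by start: SLOT1, SLOT2, SLOT3, SLOT4, SLOT6, SLOT5.
SLOT2 starts before SLOT1 ends → SLOT1 and SLOT2 overlap.
That's a conflict, so the schedule is not conflict-free.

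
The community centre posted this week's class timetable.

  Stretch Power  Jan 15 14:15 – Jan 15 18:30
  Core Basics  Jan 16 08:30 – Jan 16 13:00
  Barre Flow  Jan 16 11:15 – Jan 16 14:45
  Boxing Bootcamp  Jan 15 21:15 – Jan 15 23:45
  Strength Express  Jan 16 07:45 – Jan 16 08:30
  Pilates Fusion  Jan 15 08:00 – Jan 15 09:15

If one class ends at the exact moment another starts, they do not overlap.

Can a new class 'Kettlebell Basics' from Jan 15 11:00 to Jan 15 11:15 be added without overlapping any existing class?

Yes — the slot is free

Pilates Fusion: ends Jan 15 09:15 at or before Kettlebell Basics starts Jan 15 11:00 → clear.
Stretch Power: starts Jan 15 14:15 at or after Kettlebell Basics ends Jan 15 11:15 → clear.
Boxing Bootcamp: starts Jan 15 21:15 at or after Kettlebell Basics ends Jan 15 11:15 → clear.
Strength Express: starts Jan 16 07:45 at or after Kettlebell Basics ends Jan 15 11:15 → clear.
Core Basics: starts Jan 16 08:30 at or after Kettlebell Basics ends Jan 15 11:15 → clear.
Barre Flow: starts Jan 16 11:15 at or after Kettlebell Basics ends Jan 15 11:15 → clear.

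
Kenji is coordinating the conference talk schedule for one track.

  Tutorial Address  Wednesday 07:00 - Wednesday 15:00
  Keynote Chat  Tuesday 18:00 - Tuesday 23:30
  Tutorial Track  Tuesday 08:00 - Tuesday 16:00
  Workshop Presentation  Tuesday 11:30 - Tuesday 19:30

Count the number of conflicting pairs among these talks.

Sorted by start: Tutorial Track, Workshop Presentation, Keynote Chat, Tutorial Address.
Workshop Presentation starts before Tutorial Track ends → Tutorial Track and Workshop Presentation overlap.
Keynote Chat starts after Tutorial Track ends, so Tutorial Track has no further overlaps.
Keynote Chat starts before Workshop Presentation ends → Workshop Presentation and Keynote Chat overlap.
Tutorial Address starts after Workshop Presentation ends.
Tutorial Address starts after Keynote Chat ends.
Overlapping pairs: Keynote Chat & Workshop Presentation, Tutorial Track & Workshop Presentation — 2 in total.

2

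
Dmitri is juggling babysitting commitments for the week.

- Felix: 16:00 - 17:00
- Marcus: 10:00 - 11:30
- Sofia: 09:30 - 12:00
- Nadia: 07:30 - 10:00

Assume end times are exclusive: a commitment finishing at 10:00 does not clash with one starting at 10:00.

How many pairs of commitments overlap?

2

Check each pair: they overlap iff neither finishes before the other starts.
Sorted by start: Nadia, Sofia, Marcus, Felix.
Sofia starts before Nadia ends → Nadia and Sofia overlap.
Marcus starts exactly when Nadia ends (back-to-back, no overlap), so nothing later overlaps Nadia either.
Marcus starts before Sofia ends → Sofia and Marcus overlap.
Felix starts after Sofia ends.
Felix starts after Marcus ends.
Overlapping pairs: Marcus & Sofia, Nadia & Sofia — 2 in total.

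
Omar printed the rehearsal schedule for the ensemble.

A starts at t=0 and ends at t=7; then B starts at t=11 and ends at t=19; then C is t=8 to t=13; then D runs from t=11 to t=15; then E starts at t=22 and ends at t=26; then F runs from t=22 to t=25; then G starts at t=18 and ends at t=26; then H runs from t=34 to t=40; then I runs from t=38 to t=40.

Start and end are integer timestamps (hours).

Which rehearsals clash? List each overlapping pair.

B & C, B & D, B & G, C & D, E & F, E & G, F & G, H & I

Sorted by start: A, C, B, D, G, E, F, H, I.
C starts after A ends; A is clear from here.
B starts before C ends → C and B overlap.
D starts before C ends → C and D overlap.
G starts after C ends; C is clear from here.
D starts before B ends → B and D overlap.
G starts before B ends → B and G overlap.
E starts after B ends; B is clear from here.
G starts after D ends; D is clear from here.
E starts before G ends → G and E overlap.
F starts before G ends → G and F overlap.
H starts after G ends; G is clear from here.
F starts before E ends → E and F overlap.
H starts after E ends; E is clear from here.
H starts after F ends; F is clear from here.
I starts before H ends → H and I overlap.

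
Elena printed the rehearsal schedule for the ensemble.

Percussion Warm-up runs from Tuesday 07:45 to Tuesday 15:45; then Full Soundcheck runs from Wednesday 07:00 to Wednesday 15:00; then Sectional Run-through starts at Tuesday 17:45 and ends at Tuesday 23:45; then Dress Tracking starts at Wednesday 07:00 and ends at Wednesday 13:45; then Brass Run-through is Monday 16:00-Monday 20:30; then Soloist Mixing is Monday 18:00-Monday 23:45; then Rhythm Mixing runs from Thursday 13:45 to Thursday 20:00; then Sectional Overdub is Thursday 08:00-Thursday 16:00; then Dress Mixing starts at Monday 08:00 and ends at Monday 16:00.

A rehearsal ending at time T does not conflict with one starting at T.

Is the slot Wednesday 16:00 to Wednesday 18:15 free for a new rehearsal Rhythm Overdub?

Dress Mixing: ends Monday 16:00 at or before Rhythm Overdub starts Wednesday 16:00 → clear.
Brass Run-through: ends Monday 20:30 at or before Rhythm Overdub starts Wednesday 16:00 → clear.
Soloist Mixing: ends Monday 23:45 at or before Rhythm Overdub starts Wednesday 16:00 → clear.
Percussion Warm-up: ends Tuesday 15:45 at or before Rhythm Overdub starts Wednesday 16:00 → clear.
Sectional Run-through: ends Tuesday 23:45 at or before Rhythm Overdub starts Wednesday 16:00 → clear.
Full Soundcheck: ends Wednesday 15:00 at or before Rhythm Overdub starts Wednesday 16:00 → clear.
Dress Tracking: ends Wednesday 13:45 at or before Rhythm Overdub starts Wednesday 16:00 → clear.
Sectional Overdub: starts Thursday 08:00 at or after Rhythm Overdub ends Wednesday 18:15 → clear.
Rhythm Mixing: starts Thursday 13:45 at or after Rhythm Overdub ends Wednesday 18:15 → clear.

Yes — the slot is free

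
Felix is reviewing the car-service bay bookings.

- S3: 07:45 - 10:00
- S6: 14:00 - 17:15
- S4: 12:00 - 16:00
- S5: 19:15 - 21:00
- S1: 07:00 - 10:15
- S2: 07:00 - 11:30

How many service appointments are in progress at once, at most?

Walk through starts and ends in time order (an end at T is processed before a start at T):
07:00 start S1 → 1
07:00 start S2 → 2
07:45 start S3 → 3
10:00 end S3 → 2
10:15 end S1 → 1
11:30 end S2 → 0
12:00 start S4 → 1
14:00 start S6 → 2
16:00 end S4 → 1
17:15 end S6 → 0
19:15 start S5 → 1
21:00 end S5 → 0
Peak is 3, at 07:45 (S1, S2, S3).

3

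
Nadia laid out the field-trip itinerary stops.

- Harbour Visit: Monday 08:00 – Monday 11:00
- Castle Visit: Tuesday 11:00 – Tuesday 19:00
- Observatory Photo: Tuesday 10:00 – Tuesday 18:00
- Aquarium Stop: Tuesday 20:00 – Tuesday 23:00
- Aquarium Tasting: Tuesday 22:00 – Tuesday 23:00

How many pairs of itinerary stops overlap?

2

Check each pair: they overlap iff neither finishes before the other starts.
Sorted by start: Harbour Visit, Observatory Photo, Castle Visit, Aquarium Stop, Aquarium Tasting.
Observatory Photo starts after Harbour Visit ends; Harbour Visit is clear from here.
Castle Visit starts before Observatory Photo ends → Observatory Photo and Castle Visit overlap.
Aquarium Stop starts after Observatory Photo ends; Observatory Photo is clear from here.
Aquarium Stop starts after Castle Visit ends; Castle Visit is clear from here.
Aquarium Tasting starts before Aquarium Stop ends → Aquarium Stop and Aquarium Tasting overlap.
Overlapping pairs: Aquarium Stop & Aquarium Tasting, Castle Visit & Observatory Photo — 2 in total.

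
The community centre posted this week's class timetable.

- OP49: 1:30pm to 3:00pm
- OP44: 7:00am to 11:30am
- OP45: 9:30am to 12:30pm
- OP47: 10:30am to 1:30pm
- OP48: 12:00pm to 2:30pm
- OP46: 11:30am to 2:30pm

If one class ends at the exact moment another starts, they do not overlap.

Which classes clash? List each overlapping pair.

Sorted by start: OP44, OP45, OP47, OP46, OP48, OP49.
OP45 starts before OP44 ends → OP44 and OP45 overlap.
OP47 starts before OP44 ends → OP44 and OP47 overlap.
OP46 starts exactly when OP44 ends (back-to-back, no overlap) — done with OP44.
OP47 starts before OP45 ends → OP45 and OP47 overlap.
OP46 starts before OP45 ends → OP45 and OP46 overlap.
OP48 starts before OP45 ends → OP45 and OP48 overlap.
OP49 starts after OP45 ends.
OP46 starts before OP47 ends → OP47 and OP46 overlap.
OP48 starts before OP47 ends → OP47 and OP48 overlap.
OP49 starts exactly when OP47 ends (back-to-back, no overlap).
OP48 starts before OP46 ends → OP46 and OP48 overlap.
OP49 starts before OP46 ends → OP46 and OP49 overlap.
OP49 starts before OP48 ends → OP48 and OP49 overlap.

OP44 & OP45, OP44 & OP47, OP45 & OP46, OP45 & OP47, OP45 & OP48, OP46 & OP47, OP46 & OP48, OP46 & OP49, OP47 & OP48, OP48 & OP49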